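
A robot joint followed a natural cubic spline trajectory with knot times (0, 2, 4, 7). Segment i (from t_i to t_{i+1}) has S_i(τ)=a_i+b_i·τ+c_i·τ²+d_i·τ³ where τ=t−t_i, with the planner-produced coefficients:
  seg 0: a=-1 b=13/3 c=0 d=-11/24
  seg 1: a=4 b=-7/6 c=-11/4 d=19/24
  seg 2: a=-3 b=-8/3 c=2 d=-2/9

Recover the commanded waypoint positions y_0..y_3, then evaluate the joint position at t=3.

y_0=-1 y_1=4 y_2=-3 y_3=1
S(3) = 7/8

y_0 = S_0(0) = a_0 = -1
y_1 = S_1(0) = a_1 = 4
y_2 = S_2(0) = a_2 = -3
y_3 = S_2(3) = 1
t_q=3 is in segment 1 (τ=1); S_1(τ)=7/8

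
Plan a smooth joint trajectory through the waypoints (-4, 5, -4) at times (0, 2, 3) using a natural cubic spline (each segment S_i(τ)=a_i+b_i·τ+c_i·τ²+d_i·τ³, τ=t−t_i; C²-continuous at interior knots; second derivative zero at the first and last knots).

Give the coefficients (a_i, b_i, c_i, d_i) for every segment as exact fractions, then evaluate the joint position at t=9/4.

Δ: Δ0=9/2, Δ1=-9
row 1: diag=6, rhs=-81; c'=1/6, d'=-27/2
back: M1=-27/2
M: M0=0, M1=-27/2, M2=0
seg 0: a=-4, c=M0/2=0, d=(M1−M0)/(6·2)=-9/8, b=Δ0−h0·(2M0+M1)/6=9
seg 1: a=5, c=M1/2=-27/4, d=(M2−M1)/(6·1)=9/4, b=Δ1−h1·(2M1+M2)/6=-9/2
t_q=9/4 → seg 1, τ=1/4; S=5+-9/2·τ+-27/4·τ²+9/4·τ³=893/256

  seg 0: a=-4 b=9 c=0 d=-9/8
  seg 1: a=5 b=-9/2 c=-27/4 d=9/4
S(9/4) = 893/256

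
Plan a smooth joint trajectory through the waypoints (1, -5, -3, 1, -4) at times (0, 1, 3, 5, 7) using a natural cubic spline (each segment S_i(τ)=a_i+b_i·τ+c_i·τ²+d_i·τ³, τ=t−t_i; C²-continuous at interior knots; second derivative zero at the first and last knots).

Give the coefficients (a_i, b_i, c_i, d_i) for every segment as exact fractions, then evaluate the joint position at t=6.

Δ: Δ0=-6, Δ1=1, Δ2=2, Δ3=-5/2
row 1: diag=6, rhs=42; c'=1/3, d'=7
row 2: denom=8−2·1/3=22/3; d'=(6−2·7)/(22/3)=-12/11
row 3: denom=8−2·3/11=82/11; d'=(-27−2·-12/11)/(82/11)=-273/82
back: M3=-273/82
back: M2=-12/11−3/11·-273/82=-15/82
back: M1=7−1/3·-15/82=579/82
M: M0=0, M1=579/82, M2=-15/82, M3=-273/82, M4=0
seg 0: a=1, c=M0/2=0, d=(M1−M0)/(6·1)=193/164, b=Δ0−h0·(2M0+M1)/6=-1177/164
seg 1: a=-5, c=M1/2=579/164, d=(M2−M1)/(6·2)=-99/164, b=Δ1−h1·(2M1+M2)/6=-299/82
seg 2: a=-3, c=M2/2=-15/164, d=(M3−M2)/(6·2)=-43/164, b=Δ2−h2·(2M2+M3)/6=265/82
seg 3: a=1, c=M3/2=-273/164, d=(M4−M3)/(6·2)=91/328, b=Δ3−h3·(2M3+M4)/6=-23/82
t_q=6 → seg 3, τ=1; S=1+-23/82·τ+-273/164·τ²+91/328·τ³=-219/328

  seg 0: a=1 b=-1177/164 c=0 d=193/164
  seg 1: a=-5 b=-299/82 c=579/164 d=-99/164
  seg 2: a=-3 b=265/82 c=-15/164 d=-43/164
  seg 3: a=1 b=-23/82 c=-273/164 d=91/328
S(6) = -219/328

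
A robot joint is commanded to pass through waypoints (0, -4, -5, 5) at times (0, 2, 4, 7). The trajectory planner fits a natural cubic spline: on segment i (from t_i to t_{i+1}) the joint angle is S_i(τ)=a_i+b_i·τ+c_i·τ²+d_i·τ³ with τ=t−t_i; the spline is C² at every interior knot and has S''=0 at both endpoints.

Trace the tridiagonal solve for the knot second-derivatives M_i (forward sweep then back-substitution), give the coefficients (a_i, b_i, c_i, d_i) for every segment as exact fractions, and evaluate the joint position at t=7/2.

  seg 0: a=0 b=-125/57 c=0 d=11/228
  seg 1: a=-4 b=-92/57 c=11/38 d=61/456
  seg 2: a=-5 b=131/114 c=83/76 d=-83/684
S(7/2) = -6467/1216

Δ: Δ0=-2, Δ1=-1/2, Δ2=10/3
row 1: diag=8, rhs=9; c'=1/4, d'=9/8
row 2: denom=10−2·1/4=19/2; d'=(23−2·9/8)/(19/2)=83/38
back: M2=83/38
back: M1=9/8−1/4·83/38=11/19
M: M0=0, M1=11/19, M2=83/38, M3=0
seg 0: a=0, c=M0/2=0, d=(M1−M0)/(6·2)=11/228, b=Δ0−h0·(2M0+M1)/6=-125/57
seg 1: a=-4, c=M1/2=11/38, d=(M2−M1)/(6·2)=61/456, b=Δ1−h1·(2M1+M2)/6=-92/57
seg 2: a=-5, c=M2/2=83/76, d=(M3−M2)/(6·3)=-83/684, b=Δ2−h2·(2M2+M3)/6=131/114
t_q=7/2 → seg 1, τ=3/2; S=-4+-92/57·τ+11/38·τ²+61/456·τ³=-6467/1216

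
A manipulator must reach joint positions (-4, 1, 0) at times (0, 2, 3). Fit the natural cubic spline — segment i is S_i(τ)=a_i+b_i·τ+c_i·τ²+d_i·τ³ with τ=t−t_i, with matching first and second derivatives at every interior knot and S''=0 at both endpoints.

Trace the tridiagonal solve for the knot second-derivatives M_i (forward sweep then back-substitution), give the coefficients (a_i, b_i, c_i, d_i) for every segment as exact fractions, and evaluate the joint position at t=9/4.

Δ: Δ0=5/2, Δ1=-1
row 1: diag=6, rhs=-21; c'=1/6, d'=-7/2
back: M1=-7/2
M: M0=0, M1=-7/2, M2=0
seg 0: a=-4, c=M0/2=0, d=(M1−M0)/(6·2)=-7/24, b=Δ0−h0·(2M0+M1)/6=11/3
seg 1: a=1, c=M1/2=-7/4, d=(M2−M1)/(6·1)=7/12, b=Δ1−h1·(2M1+M2)/6=1/6
t_q=9/4 → seg 1, τ=1/4; S=1+1/6·τ+-7/4·τ²+7/12·τ³=241/256

  seg 0: a=-4 b=11/3 c=0 d=-7/24
  seg 1: a=1 b=1/6 c=-7/4 d=7/12
S(9/4) = 241/256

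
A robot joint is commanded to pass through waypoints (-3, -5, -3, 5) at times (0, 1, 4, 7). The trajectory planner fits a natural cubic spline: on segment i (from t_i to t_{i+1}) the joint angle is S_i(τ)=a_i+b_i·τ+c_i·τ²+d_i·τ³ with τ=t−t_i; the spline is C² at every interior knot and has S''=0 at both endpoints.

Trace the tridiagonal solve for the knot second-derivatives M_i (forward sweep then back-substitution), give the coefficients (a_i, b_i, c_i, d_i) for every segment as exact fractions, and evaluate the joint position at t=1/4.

Δ: Δ0=-2, Δ1=2/3, Δ2=8/3
row 1: diag=8, rhs=16; c'=3/8, d'=2
row 2: denom=12−3·3/8=87/8; d'=(12−3·2)/(87/8)=16/29
back: M2=16/29
back: M1=2−3/8·16/29=52/29
M: M0=0, M1=52/29, M2=16/29, M3=0
seg 0: a=-3, c=M0/2=0, d=(M1−M0)/(6·1)=26/87, b=Δ0−h0·(2M0+M1)/6=-200/87
seg 1: a=-5, c=M1/2=26/29, d=(M2−M1)/(6·3)=-2/29, b=Δ1−h1·(2M1+M2)/6=-122/87
seg 2: a=-3, c=M2/2=8/29, d=(M3−M2)/(6·3)=-8/261, b=Δ2−h2·(2M2+M3)/6=184/87
t_q=1/4 → seg 0, τ=1/4; S=-3+-200/87·τ+0·τ²+26/87·τ³=-3313/928

  seg 0: a=-3 b=-200/87 c=0 d=26/87
  seg 1: a=-5 b=-122/87 c=26/29 d=-2/29
  seg 2: a=-3 b=184/87 c=8/29 d=-8/261
S(1/4) = -3313/928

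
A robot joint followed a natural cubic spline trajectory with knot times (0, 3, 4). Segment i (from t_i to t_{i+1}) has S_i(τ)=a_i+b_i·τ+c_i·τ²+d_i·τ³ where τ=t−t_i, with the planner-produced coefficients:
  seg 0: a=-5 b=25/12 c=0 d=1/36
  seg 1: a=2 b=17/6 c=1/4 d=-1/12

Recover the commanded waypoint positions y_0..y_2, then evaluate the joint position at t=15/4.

y_0=-5 y_1=2 y_2=5
S(15/4) = 1083/256

y_0 = S_0(0) = a_0 = -5
y_1 = S_1(0) = a_1 = 2
y_2 = S_1(1) = 5
t_q=15/4 is in segment 1 (τ=3/4); S_1(τ)=1083/256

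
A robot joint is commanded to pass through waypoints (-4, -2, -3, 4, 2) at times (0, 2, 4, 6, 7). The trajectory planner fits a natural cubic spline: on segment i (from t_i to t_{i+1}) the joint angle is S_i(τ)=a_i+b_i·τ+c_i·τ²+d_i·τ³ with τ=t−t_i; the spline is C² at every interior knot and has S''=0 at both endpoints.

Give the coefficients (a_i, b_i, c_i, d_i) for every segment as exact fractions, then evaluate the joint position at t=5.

Δ: Δ0=1, Δ1=-1/2, Δ2=7/2, Δ3=-2
row 1: diag=8, rhs=-9; c'=1/4, d'=-9/8
row 2: denom=8−2·1/4=15/2; d'=(24−2·-9/8)/(15/2)=7/2
row 3: denom=6−2·4/15=82/15; d'=(-33−2·7/2)/(82/15)=-300/41
back: M3=-300/41
back: M2=7/2−4/15·-300/41=447/82
back: M1=-9/8−1/4·447/82=-102/41
M: M0=0, M1=-102/41, M2=447/82, M3=-300/41, M4=0
seg 0: a=-4, c=M0/2=0, d=(M1−M0)/(6·2)=-17/82, b=Δ0−h0·(2M0+M1)/6=75/41
seg 1: a=-2, c=M1/2=-51/41, d=(M2−M1)/(6·2)=217/328, b=Δ1−h1·(2M1+M2)/6=-27/41
seg 2: a=-3, c=M2/2=447/164, d=(M3−M2)/(6·2)=-349/328, b=Δ2−h2·(2M2+M3)/6=189/82
seg 3: a=4, c=M3/2=-150/41, d=(M4−M3)/(6·1)=50/41, b=Δ3−h3·(2M3+M4)/6=18/41
t_q=5 → seg 2, τ=1; S=-3+189/82·τ+447/164·τ²+-349/328·τ³=317/328

  seg 0: a=-4 b=75/41 c=0 d=-17/82
  seg 1: a=-2 b=-27/41 c=-51/41 d=217/328
  seg 2: a=-3 b=189/82 c=447/164 d=-349/328
  seg 3: a=4 b=18/41 c=-150/41 d=50/41
S(5) = 317/328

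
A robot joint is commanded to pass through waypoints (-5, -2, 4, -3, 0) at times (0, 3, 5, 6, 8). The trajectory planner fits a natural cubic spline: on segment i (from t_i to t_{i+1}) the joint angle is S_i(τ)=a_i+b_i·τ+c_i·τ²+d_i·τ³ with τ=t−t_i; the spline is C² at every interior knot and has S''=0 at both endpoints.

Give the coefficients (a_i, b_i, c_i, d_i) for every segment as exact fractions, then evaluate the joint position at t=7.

  seg 0: a=-5 b=-295/326 c=0 d=69/326
  seg 1: a=-2 b=784/163 c=621/326 d=-229/163
  seg 2: a=4 b=-722/163 c=-2127/326 d=1289/326
  seg 3: a=-3 b=-1831/326 c=870/163 d=-145/163
S(7) = -1359/326

Δ: Δ0=1, Δ1=3, Δ2=-7, Δ3=3/2
row 1: diag=10, rhs=12; c'=1/5, d'=6/5
row 2: denom=6−2·1/5=28/5; d'=(-60−2·6/5)/(28/5)=-78/7
row 3: denom=6−1·5/28=163/28; d'=(51−1·-78/7)/(163/28)=1740/163
back: M3=1740/163
back: M2=-78/7−5/28·1740/163=-2127/163
back: M1=6/5−1/5·-2127/163=621/163
M: M0=0, M1=621/163, M2=-2127/163, M3=1740/163, M4=0
seg 0: a=-5, c=M0/2=0, d=(M1−M0)/(6·3)=69/326, b=Δ0−h0·(2M0+M1)/6=-295/326
seg 1: a=-2, c=M1/2=621/326, d=(M2−M1)/(6·2)=-229/163, b=Δ1−h1·(2M1+M2)/6=784/163
seg 2: a=4, c=M2/2=-2127/326, d=(M3−M2)/(6·1)=1289/326, b=Δ2−h2·(2M2+M3)/6=-722/163
seg 3: a=-3, c=M3/2=870/163, d=(M4−M3)/(6·2)=-145/163, b=Δ3−h3·(2M3+M4)/6=-1831/326
t_q=7 → seg 3, τ=1; S=-3+-1831/326·τ+870/163·τ²+-145/163·τ³=-1359/326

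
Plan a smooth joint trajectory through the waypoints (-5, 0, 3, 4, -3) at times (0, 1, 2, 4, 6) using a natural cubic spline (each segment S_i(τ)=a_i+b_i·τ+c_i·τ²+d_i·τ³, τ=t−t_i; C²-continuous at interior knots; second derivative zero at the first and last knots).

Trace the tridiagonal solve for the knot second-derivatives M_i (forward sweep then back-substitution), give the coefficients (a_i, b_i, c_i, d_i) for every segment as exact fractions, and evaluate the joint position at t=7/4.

Δ: Δ0=5, Δ1=3, Δ2=1/2, Δ3=-7/2
row 1: diag=4, rhs=-12; c'=1/4, d'=-3
row 2: denom=6−1·1/4=23/4; d'=(-15−1·-3)/(23/4)=-48/23
row 3: denom=8−2·8/23=168/23; d'=(-24−2·-48/23)/(168/23)=-19/7
back: M3=-19/7
back: M2=-48/23−8/23·-19/7=-8/7
back: M1=-3−1/4·-8/7=-19/7
M: M0=0, M1=-19/7, M2=-8/7, M3=-19/7, M4=0
seg 0: a=-5, c=M0/2=0, d=(M1−M0)/(6·1)=-19/42, b=Δ0−h0·(2M0+M1)/6=229/42
seg 1: a=0, c=M1/2=-19/14, d=(M2−M1)/(6·1)=11/42, b=Δ1−h1·(2M1+M2)/6=86/21
seg 2: a=3, c=M2/2=-4/7, d=(M3−M2)/(6·2)=-11/84, b=Δ2−h2·(2M2+M3)/6=13/6
seg 3: a=4, c=M3/2=-19/14, d=(M4−M3)/(6·2)=19/84, b=Δ3−h3·(2M3+M4)/6=-71/42
t_q=7/4 → seg 1, τ=3/4; S=0+86/21·τ+-19/14·τ²+11/42·τ³=2167/896

  seg 0: a=-5 b=229/42 c=0 d=-19/42
  seg 1: a=0 b=86/21 c=-19/14 d=11/42
  seg 2: a=3 b=13/6 c=-4/7 d=-11/84
  seg 3: a=4 b=-71/42 c=-19/14 d=19/84
S(7/4) = 2167/896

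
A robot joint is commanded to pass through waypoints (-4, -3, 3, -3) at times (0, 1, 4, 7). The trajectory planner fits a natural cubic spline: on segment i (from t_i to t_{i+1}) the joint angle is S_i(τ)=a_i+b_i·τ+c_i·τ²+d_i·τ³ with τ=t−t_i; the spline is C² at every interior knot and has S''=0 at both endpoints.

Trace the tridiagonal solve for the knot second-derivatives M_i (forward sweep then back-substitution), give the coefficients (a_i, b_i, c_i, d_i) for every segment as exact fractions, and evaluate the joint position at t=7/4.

  seg 0: a=-4 b=21/29 c=0 d=8/29
  seg 1: a=-3 b=45/29 c=24/29 d=-59/261
  seg 2: a=3 b=12/29 c=-35/29 d=35/261
S(7/4) = -2721/1856

Δ: Δ0=1, Δ1=2, Δ2=-2
row 1: diag=8, rhs=6; c'=3/8, d'=3/4
row 2: denom=12−3·3/8=87/8; d'=(-24−3·3/4)/(87/8)=-70/29
back: M2=-70/29
back: M1=3/4−3/8·-70/29=48/29
M: M0=0, M1=48/29, M2=-70/29, M3=0
seg 0: a=-4, c=M0/2=0, d=(M1−M0)/(6·1)=8/29, b=Δ0−h0·(2M0+M1)/6=21/29
seg 1: a=-3, c=M1/2=24/29, d=(M2−M1)/(6·3)=-59/261, b=Δ1−h1·(2M1+M2)/6=45/29
seg 2: a=3, c=M2/2=-35/29, d=(M3−M2)/(6·3)=35/261, b=Δ2−h2·(2M2+M3)/6=12/29
t_q=7/4 → seg 1, τ=3/4; S=-3+45/29·τ+24/29·τ²+-59/261·τ³=-2721/1856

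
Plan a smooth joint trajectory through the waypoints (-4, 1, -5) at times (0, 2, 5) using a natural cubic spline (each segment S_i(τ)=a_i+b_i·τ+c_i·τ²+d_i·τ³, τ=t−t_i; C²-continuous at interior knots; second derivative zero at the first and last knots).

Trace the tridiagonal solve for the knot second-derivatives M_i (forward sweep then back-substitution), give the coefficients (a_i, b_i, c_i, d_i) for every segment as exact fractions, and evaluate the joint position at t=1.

Δ: Δ0=5/2, Δ1=-2
row 1: diag=10, rhs=-27; c'=3/10, d'=-27/10
back: M1=-27/10
M: M0=0, M1=-27/10, M2=0
seg 0: a=-4, c=M0/2=0, d=(M1−M0)/(6·2)=-9/40, b=Δ0−h0·(2M0+M1)/6=17/5
seg 1: a=1, c=M1/2=-27/20, d=(M2−M1)/(6·3)=3/20, b=Δ1−h1·(2M1+M2)/6=7/10
t_q=1 → seg 0, τ=1; S=-4+17/5·τ+0·τ²+-9/40·τ³=-33/40

  seg 0: a=-4 b=17/5 c=0 d=-9/40
  seg 1: a=1 b=7/10 c=-27/20 d=3/20
S(1) = -33/40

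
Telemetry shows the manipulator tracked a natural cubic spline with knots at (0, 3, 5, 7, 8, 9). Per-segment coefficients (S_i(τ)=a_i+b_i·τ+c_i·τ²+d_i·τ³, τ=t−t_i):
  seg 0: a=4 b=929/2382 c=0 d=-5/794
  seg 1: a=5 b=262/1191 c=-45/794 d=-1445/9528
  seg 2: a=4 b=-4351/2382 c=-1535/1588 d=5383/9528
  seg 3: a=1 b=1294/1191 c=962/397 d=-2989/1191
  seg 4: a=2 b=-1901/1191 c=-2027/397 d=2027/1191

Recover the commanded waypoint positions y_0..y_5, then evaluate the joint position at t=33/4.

y_0=4 y_1=5 y_2=4 y_3=1 y_4=2 y_5=-3
S(33/4) = 33245/25408

y_0 = S_0(0) = a_0 = 4
y_1 = S_1(0) = a_1 = 5
y_2 = S_2(0) = a_2 = 4
y_3 = S_3(0) = a_3 = 1
y_4 = S_4(0) = a_4 = 2
y_5 = S_4(1) = -3
t_q=33/4 is in segment 4 (τ=1/4); S_4(τ)=33245/25408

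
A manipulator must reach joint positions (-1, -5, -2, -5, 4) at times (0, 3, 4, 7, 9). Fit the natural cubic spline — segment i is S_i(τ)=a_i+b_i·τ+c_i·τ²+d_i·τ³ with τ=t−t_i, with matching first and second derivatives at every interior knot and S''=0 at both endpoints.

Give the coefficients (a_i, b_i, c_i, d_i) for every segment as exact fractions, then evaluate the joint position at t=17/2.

  seg 0: a=-1 b=-3673/1116 c=0 d=2185/10044
  seg 1: a=-5 b=1441/558 c=2185/1116 d=-191/124
  seg 2: a=-2 b=2095/1116 c=-743/279 d=5705/10044
  seg 3: a=-5 b=689/558 c=911/372 d=-911/2232
S(17/2) = 5861/5952

Δ: Δ0=-4/3, Δ1=3, Δ2=-1, Δ3=9/2
row 1: diag=8, rhs=26; c'=1/8, d'=13/4
row 2: denom=8−1·1/8=63/8; d'=(-24−1·13/4)/(63/8)=-218/63
row 3: denom=10−3·8/21=62/7; d'=(33−3·-218/63)/(62/7)=911/186
back: M3=911/186
back: M2=-218/63−8/21·911/186=-1486/279
back: M1=13/4−1/8·-1486/279=2185/558
M: M0=0, M1=2185/558, M2=-1486/279, M3=911/186, M4=0
seg 0: a=-1, c=M0/2=0, d=(M1−M0)/(6·3)=2185/10044, b=Δ0−h0·(2M0+M1)/6=-3673/1116
seg 1: a=-5, c=M1/2=2185/1116, d=(M2−M1)/(6·1)=-191/124, b=Δ1−h1·(2M1+M2)/6=1441/558
seg 2: a=-2, c=M2/2=-743/279, d=(M3−M2)/(6·3)=5705/10044, b=Δ2−h2·(2M2+M3)/6=2095/1116
seg 3: a=-5, c=M3/2=911/372, d=(M4−M3)/(6·2)=-911/2232, b=Δ3−h3·(2M3+M4)/6=689/558
t_q=17/2 → seg 3, τ=3/2; S=-5+689/558·τ+911/372·τ²+-911/2232·τ³=5861/5952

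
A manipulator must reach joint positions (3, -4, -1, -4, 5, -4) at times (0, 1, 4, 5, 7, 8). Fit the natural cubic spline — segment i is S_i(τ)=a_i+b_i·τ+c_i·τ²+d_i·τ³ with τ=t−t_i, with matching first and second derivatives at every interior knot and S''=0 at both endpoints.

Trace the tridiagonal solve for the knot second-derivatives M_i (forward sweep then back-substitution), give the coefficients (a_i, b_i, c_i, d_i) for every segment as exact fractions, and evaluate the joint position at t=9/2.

Δ: Δ0=-7, Δ1=1, Δ2=-3, Δ3=9/2, Δ4=-9
row 1: diag=8, rhs=48; c'=3/8, d'=6
row 2: denom=8−3·3/8=55/8; d'=(-24−3·6)/(55/8)=-336/55
row 3: denom=6−1·8/55=322/55; d'=(45−1·-336/55)/(322/55)=2811/322
row 4: denom=6−2·55/161=856/161; d'=(-81−2·2811/322)/(856/161)=-3963/214
back: M4=-3963/214
back: M3=2811/322−55/161·-3963/214=1611/107
back: M2=-336/55−8/55·1611/107=-888/107
back: M1=6−3/8·-888/107=975/107
M: M0=0, M1=975/107, M2=-888/107, M3=1611/107, M4=-3963/214, M5=0
seg 0: a=3, c=M0/2=0, d=(M1−M0)/(6·1)=325/214, b=Δ0−h0·(2M0+M1)/6=-1823/214
seg 1: a=-4, c=M1/2=975/214, d=(M2−M1)/(6·3)=-207/214, b=Δ1−h1·(2M1+M2)/6=-424/107
seg 2: a=-1, c=M2/2=-444/107, d=(M3−M2)/(6·1)=833/214, b=Δ2−h2·(2M2+M3)/6=-587/214
seg 3: a=-4, c=M3/2=1611/214, d=(M4−M3)/(6·2)=-2395/856, b=Δ3−h3·(2M3+M4)/6=68/107
seg 4: a=5, c=M4/2=-3963/428, d=(M5−M4)/(6·1)=1321/428, b=Δ4−h4·(2M4+M5)/6=-605/214
t_q=9/2 → seg 2, τ=1/2; S=-1+-587/214·τ+-444/107·τ²+833/214·τ³=-5003/1712

  seg 0: a=3 b=-1823/214 c=0 d=325/214
  seg 1: a=-4 b=-424/107 c=975/214 d=-207/214
  seg 2: a=-1 b=-587/214 c=-444/107 d=833/214
  seg 3: a=-4 b=68/107 c=1611/214 d=-2395/856
  seg 4: a=5 b=-605/214 c=-3963/428 d=1321/428
S(9/2) = -5003/1712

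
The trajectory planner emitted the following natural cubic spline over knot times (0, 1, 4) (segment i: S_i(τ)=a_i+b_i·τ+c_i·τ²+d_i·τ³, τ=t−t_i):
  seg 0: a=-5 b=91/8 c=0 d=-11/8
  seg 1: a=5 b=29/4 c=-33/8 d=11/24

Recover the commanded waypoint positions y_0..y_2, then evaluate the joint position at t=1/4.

y_0 = S_0(0) = a_0 = -5
y_1 = S_1(0) = a_1 = 5
y_2 = S_1(3) = 2
t_q=1/4 is in segment 0 (τ=1/4); S_0(τ)=-1115/512

y_0=-5 y_1=5 y_2=2
S(1/4) = -1115/512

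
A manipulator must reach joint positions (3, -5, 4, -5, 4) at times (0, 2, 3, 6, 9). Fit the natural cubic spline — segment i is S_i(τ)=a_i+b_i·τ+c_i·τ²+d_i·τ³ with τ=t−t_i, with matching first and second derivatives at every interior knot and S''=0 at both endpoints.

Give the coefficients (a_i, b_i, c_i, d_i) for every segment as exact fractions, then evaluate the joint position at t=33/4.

  seg 0: a=3 b=-771/85 c=0 d=431/340
  seg 1: a=-5 b=522/85 c=1293/170 d=-807/170
  seg 2: a=4 b=1209/170 c=-564/85 d=37/34
  seg 3: a=-5 b=-282/85 c=537/170 d=-179/510
S(33/4) = -1025/2176

Δ: Δ0=-4, Δ1=9, Δ2=-3, Δ3=3
row 1: diag=6, rhs=78; c'=1/6, d'=13
row 2: denom=8−1·1/6=47/6; d'=(-72−1·13)/(47/6)=-510/47
row 3: denom=12−3·18/47=510/47; d'=(36−3·-510/47)/(510/47)=537/85
back: M3=537/85
back: M2=-510/47−18/47·537/85=-1128/85
back: M1=13−1/6·-1128/85=1293/85
M: M0=0, M1=1293/85, M2=-1128/85, M3=537/85, M4=0
seg 0: a=3, c=M0/2=0, d=(M1−M0)/(6·2)=431/340, b=Δ0−h0·(2M0+M1)/6=-771/85
seg 1: a=-5, c=M1/2=1293/170, d=(M2−M1)/(6·1)=-807/170, b=Δ1−h1·(2M1+M2)/6=522/85
seg 2: a=4, c=M2/2=-564/85, d=(M3−M2)/(6·3)=37/34, b=Δ2−h2·(2M2+M3)/6=1209/170
seg 3: a=-5, c=M3/2=537/170, d=(M4−M3)/(6·3)=-179/510, b=Δ3−h3·(2M3+M4)/6=-282/85
t_q=33/4 → seg 3, τ=9/4; S=-5+-282/85·τ+537/170·τ²+-179/510·τ³=-1025/2176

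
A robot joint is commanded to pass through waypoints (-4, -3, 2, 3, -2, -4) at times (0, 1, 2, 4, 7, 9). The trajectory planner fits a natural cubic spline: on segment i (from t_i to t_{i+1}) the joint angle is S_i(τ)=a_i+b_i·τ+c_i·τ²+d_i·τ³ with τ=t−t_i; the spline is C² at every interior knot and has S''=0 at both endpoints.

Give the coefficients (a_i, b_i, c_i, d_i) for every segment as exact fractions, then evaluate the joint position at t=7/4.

Δ: Δ0=1, Δ1=5, Δ2=1/2, Δ3=-5/3, Δ4=-1
row 1: diag=4, rhs=24; c'=1/4, d'=6
row 2: denom=6−1·1/4=23/4; d'=(-27−1·6)/(23/4)=-132/23
row 3: denom=10−2·8/23=214/23; d'=(-13−2·-132/23)/(214/23)=-35/214
row 4: denom=10−3·69/214=1933/214; d'=(4−3·-35/214)/(1933/214)=961/1933
back: M4=961/1933
back: M3=-35/214−69/214·961/1933=-626/1933
back: M2=-132/23−8/23·-626/1933=-10876/1933
back: M1=6−1/4·-10876/1933=14317/1933
M: M0=0, M1=14317/1933, M2=-10876/1933, M3=-626/1933, M4=961/1933, M5=0
seg 0: a=-4, c=M0/2=0, d=(M1−M0)/(6·1)=14317/11598, b=Δ0−h0·(2M0+M1)/6=-2719/11598
seg 1: a=-3, c=M1/2=14317/3866, d=(M2−M1)/(6·1)=-25193/11598, b=Δ1−h1·(2M1+M2)/6=20116/5799
seg 2: a=2, c=M2/2=-5438/1933, d=(M3−M2)/(6·2)=5125/11598, b=Δ2−h2·(2M2+M3)/6=50555/11598
seg 3: a=3, c=M3/2=-313/1933, d=(M4−M3)/(6·3)=529/11598, b=Δ3−h3·(2M3+M4)/6=-18457/11598
seg 4: a=-2, c=M4/2=961/3866, d=(M5−M4)/(6·2)=-961/23196, b=Δ4−h4·(2M4+M5)/6=-7721/5799
t_q=7/4 → seg 1, τ=3/4; S=-3+20116/5799·τ+14317/3866·τ²+-25193/11598·τ³=190115/247424

  seg 0: a=-4 b=-2719/11598 c=0 d=14317/11598
  seg 1: a=-3 b=20116/5799 c=14317/3866 d=-25193/11598
  seg 2: a=2 b=50555/11598 c=-5438/1933 d=5125/11598
  seg 3: a=3 b=-18457/11598 c=-313/1933 d=529/11598
  seg 4: a=-2 b=-7721/5799 c=961/3866 d=-961/23196
S(7/4) = 190115/247424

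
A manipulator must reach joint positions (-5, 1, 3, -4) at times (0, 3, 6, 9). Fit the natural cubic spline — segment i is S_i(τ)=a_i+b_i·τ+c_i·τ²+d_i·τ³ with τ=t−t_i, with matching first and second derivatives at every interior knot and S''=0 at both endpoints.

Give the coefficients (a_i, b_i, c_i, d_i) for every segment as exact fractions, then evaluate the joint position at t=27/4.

Δ: Δ0=2, Δ1=2/3, Δ2=-7/3
row 1: diag=12, rhs=-8; c'=1/4, d'=-2/3
row 2: denom=12−3·1/4=45/4; d'=(-18−3·-2/3)/(45/4)=-64/45
back: M2=-64/45
back: M1=-2/3−1/4·-64/45=-14/45
M: M0=0, M1=-14/45, M2=-64/45, M3=0
seg 0: a=-5, c=M0/2=0, d=(M1−M0)/(6·3)=-7/405, b=Δ0−h0·(2M0+M1)/6=97/45
seg 1: a=1, c=M1/2=-7/45, d=(M2−M1)/(6·3)=-5/81, b=Δ1−h1·(2M1+M2)/6=76/45
seg 2: a=3, c=M2/2=-32/45, d=(M3−M2)/(6·3)=32/405, b=Δ2−h2·(2M2+M3)/6=-41/45
t_q=27/4 → seg 2, τ=3/4; S=3+-41/45·τ+-32/45·τ²+32/405·τ³=39/20

  seg 0: a=-5 b=97/45 c=0 d=-7/405
  seg 1: a=1 b=76/45 c=-7/45 d=-5/81
  seg 2: a=3 b=-41/45 c=-32/45 d=32/405
S(27/4) = 39/20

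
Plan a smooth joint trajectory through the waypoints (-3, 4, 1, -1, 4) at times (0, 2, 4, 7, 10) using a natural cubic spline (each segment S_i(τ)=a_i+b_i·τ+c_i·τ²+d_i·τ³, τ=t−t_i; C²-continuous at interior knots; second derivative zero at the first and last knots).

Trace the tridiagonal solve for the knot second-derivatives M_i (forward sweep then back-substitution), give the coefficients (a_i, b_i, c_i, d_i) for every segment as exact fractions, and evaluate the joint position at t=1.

  seg 0: a=-3 b=677/140 c=0 d=-187/560
  seg 1: a=4 b=29/35 c=-561/280 d=47/112
  seg 2: a=1 b=-43/20 c=18/35 d=-5/756
  seg 3: a=-1 b=53/70 c=191/420 d=-191/3780
S(1) = 841/560

Δ: Δ0=7/2, Δ1=-3/2, Δ2=-2/3, Δ3=5/3
row 1: diag=8, rhs=-30; c'=1/4, d'=-15/4
row 2: denom=10−2·1/4=19/2; d'=(5−2·-15/4)/(19/2)=25/19
row 3: denom=12−3·6/19=210/19; d'=(14−3·25/19)/(210/19)=191/210
back: M3=191/210
back: M2=25/19−6/19·191/210=36/35
back: M1=-15/4−1/4·36/35=-561/140
M: M0=0, M1=-561/140, M2=36/35, M3=191/210, M4=0
seg 0: a=-3, c=M0/2=0, d=(M1−M0)/(6·2)=-187/560, b=Δ0−h0·(2M0+M1)/6=677/140
seg 1: a=4, c=M1/2=-561/280, d=(M2−M1)/(6·2)=47/112, b=Δ1−h1·(2M1+M2)/6=29/35
seg 2: a=1, c=M2/2=18/35, d=(M3−M2)/(6·3)=-5/756, b=Δ2−h2·(2M2+M3)/6=-43/20
seg 3: a=-1, c=M3/2=191/420, d=(M4−M3)/(6·3)=-191/3780, b=Δ3−h3·(2M3+M4)/6=53/70
t_q=1 → seg 0, τ=1; S=-3+677/140·τ+0·τ²+-187/560·τ³=841/560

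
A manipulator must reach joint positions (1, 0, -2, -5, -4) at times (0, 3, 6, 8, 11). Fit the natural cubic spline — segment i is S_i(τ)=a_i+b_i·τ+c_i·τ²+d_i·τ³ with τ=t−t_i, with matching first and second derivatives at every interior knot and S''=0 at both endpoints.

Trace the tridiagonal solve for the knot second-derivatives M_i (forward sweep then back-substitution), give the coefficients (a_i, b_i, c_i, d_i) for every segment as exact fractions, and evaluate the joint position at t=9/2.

Δ: Δ0=-1/3, Δ1=-2/3, Δ2=-3/2, Δ3=1/3
row 1: diag=12, rhs=-2; c'=1/4, d'=-1/6
row 2: denom=10−3·1/4=37/4; d'=(-5−3·-1/6)/(37/4)=-18/37
row 3: denom=10−2·8/37=354/37; d'=(11−2·-18/37)/(354/37)=443/354
back: M3=443/354
back: M2=-18/37−8/37·443/354=-134/177
back: M1=-1/6−1/4·-134/177=4/177
M: M0=0, M1=4/177, M2=-134/177, M3=443/354, M4=0
seg 0: a=1, c=M0/2=0, d=(M1−M0)/(6·3)=2/1593, b=Δ0−h0·(2M0+M1)/6=-61/177
seg 1: a=0, c=M1/2=2/177, d=(M2−M1)/(6·3)=-23/531, b=Δ1−h1·(2M1+M2)/6=-55/177
seg 2: a=-2, c=M2/2=-67/177, d=(M3−M2)/(6·2)=79/472, b=Δ2−h2·(2M2+M3)/6=-250/177
seg 3: a=-5, c=M3/2=443/708, d=(M4−M3)/(6·3)=-443/6372, b=Δ3−h3·(2M3+M4)/6=-325/354
t_q=9/2 → seg 1, τ=3/2; S=0+-55/177·τ+2/177·τ²+-23/531·τ³=-277/472

  seg 0: a=1 b=-61/177 c=0 d=2/1593
  seg 1: a=0 b=-55/177 c=2/177 d=-23/531
  seg 2: a=-2 b=-250/177 c=-67/177 d=79/472
  seg 3: a=-5 b=-325/354 c=443/708 d=-443/6372
S(9/2) = -277/472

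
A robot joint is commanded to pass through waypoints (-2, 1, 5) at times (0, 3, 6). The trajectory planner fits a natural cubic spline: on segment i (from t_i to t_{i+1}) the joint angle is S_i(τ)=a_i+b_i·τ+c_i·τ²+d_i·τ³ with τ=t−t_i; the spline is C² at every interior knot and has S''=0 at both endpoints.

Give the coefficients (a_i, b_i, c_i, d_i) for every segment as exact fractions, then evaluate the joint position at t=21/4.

Δ: Δ0=1, Δ1=4/3
row 1: diag=12, rhs=2; c'=1/4, d'=1/6
back: M1=1/6
M: M0=0, M1=1/6, M2=0
seg 0: a=-2, c=M0/2=0, d=(M1−M0)/(6·3)=1/108, b=Δ0−h0·(2M0+M1)/6=11/12
seg 1: a=1, c=M1/2=1/12, d=(M2−M1)/(6·3)=-1/108, b=Δ1−h1·(2M1+M2)/6=7/6
t_q=21/4 → seg 1, τ=9/4; S=1+7/6·τ+1/12·τ²+-1/108·τ³=1009/256

  seg 0: a=-2 b=11/12 c=0 d=1/108
  seg 1: a=1 b=7/6 c=1/12 d=-1/108
S(21/4) = 1009/256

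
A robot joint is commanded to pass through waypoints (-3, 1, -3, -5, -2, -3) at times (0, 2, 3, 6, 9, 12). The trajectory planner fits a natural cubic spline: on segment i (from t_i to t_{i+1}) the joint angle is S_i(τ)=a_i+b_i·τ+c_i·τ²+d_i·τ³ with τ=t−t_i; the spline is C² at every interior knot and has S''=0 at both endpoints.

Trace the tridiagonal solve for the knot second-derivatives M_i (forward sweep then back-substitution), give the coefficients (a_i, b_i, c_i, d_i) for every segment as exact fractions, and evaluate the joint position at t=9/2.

Δ: Δ0=2, Δ1=-4, Δ2=-2/3, Δ3=1, Δ4=-1/3
row 1: diag=6, rhs=-36; c'=1/6, d'=-6
row 2: denom=8−1·1/6=47/6; d'=(20−1·-6)/(47/6)=156/47
row 3: denom=12−3·18/47=510/47; d'=(10−3·156/47)/(510/47)=1/255
row 4: denom=12−3·47/170=1899/170; d'=(-8−3·1/255)/(1899/170)=-454/633
back: M4=-454/633
back: M3=1/255−47/170·-454/633=128/633
back: M2=156/47−18/47·128/633=684/211
back: M1=-6−1/6·684/211=-1380/211
M: M0=0, M1=-1380/211, M2=684/211, M3=128/633, M4=-454/633, M5=0
seg 0: a=-3, c=M0/2=0, d=(M1−M0)/(6·2)=-115/211, b=Δ0−h0·(2M0+M1)/6=882/211
seg 1: a=1, c=M1/2=-690/211, d=(M2−M1)/(6·1)=344/211, b=Δ1−h1·(2M1+M2)/6=-498/211
seg 2: a=-3, c=M2/2=342/211, d=(M3−M2)/(6·3)=-962/5697, b=Δ2−h2·(2M2+M3)/6=-846/211
seg 3: a=-5, c=M3/2=64/633, d=(M4−M3)/(6·3)=-97/1899, b=Δ3−h3·(2M3+M4)/6=244/211
seg 4: a=-2, c=M4/2=-227/633, d=(M5−M4)/(6·3)=227/5697, b=Δ4−h4·(2M4+M5)/6=81/211
t_q=9/2 → seg 2, τ=3/2; S=-3+-846/211·τ+342/211·τ²+-962/5697·τ³=-5011/844

  seg 0: a=-3 b=882/211 c=0 d=-115/211
  seg 1: a=1 b=-498/211 c=-690/211 d=344/211
  seg 2: a=-3 b=-846/211 c=342/211 d=-962/5697
  seg 3: a=-5 b=244/211 c=64/633 d=-97/1899
  seg 4: a=-2 b=81/211 c=-227/633 d=227/5697
S(9/2) = -5011/844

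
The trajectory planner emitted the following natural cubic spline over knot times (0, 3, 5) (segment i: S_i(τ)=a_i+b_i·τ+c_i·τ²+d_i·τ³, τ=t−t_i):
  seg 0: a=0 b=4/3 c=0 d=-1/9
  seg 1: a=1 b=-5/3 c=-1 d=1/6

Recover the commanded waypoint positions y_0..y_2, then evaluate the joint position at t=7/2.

y_0 = S_0(0) = a_0 = 0
y_1 = S_1(0) = a_1 = 1
y_2 = S_1(2) = -5
t_q=7/2 is in segment 1 (τ=1/2); S_1(τ)=-1/16

y_0=0 y_1=1 y_2=-5
S(7/2) = -1/16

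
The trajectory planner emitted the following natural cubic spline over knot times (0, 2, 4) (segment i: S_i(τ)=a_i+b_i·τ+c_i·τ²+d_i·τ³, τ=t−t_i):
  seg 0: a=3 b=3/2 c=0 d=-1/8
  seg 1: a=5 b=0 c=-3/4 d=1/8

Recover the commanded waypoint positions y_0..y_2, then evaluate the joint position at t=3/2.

y_0 = S_0(0) = a_0 = 3
y_1 = S_1(0) = a_1 = 5
y_2 = S_1(2) = 3
t_q=3/2 is in segment 0 (τ=3/2); S_0(τ)=309/64

y_0=3 y_1=5 y_2=3
S(3/2) = 309/64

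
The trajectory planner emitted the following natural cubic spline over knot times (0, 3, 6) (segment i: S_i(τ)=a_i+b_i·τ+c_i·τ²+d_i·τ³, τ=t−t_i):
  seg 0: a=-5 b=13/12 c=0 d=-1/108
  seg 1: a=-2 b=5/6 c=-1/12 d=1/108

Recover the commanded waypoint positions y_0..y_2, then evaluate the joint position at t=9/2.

y_0=-5 y_1=-2 y_2=0
S(9/2) = -29/32

y_0 = S_0(0) = a_0 = -5
y_1 = S_1(0) = a_1 = -2
y_2 = S_1(3) = 0
t_q=9/2 is in segment 1 (τ=3/2); S_1(τ)=-29/32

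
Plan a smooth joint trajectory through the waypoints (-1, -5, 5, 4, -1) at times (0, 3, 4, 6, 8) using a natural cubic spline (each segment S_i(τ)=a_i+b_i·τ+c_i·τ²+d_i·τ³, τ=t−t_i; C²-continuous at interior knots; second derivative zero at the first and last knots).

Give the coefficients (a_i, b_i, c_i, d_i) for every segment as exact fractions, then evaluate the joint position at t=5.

Δ: Δ0=-4/3, Δ1=10, Δ2=-1/2, Δ3=-5/2
row 1: diag=8, rhs=68; c'=1/8, d'=17/2
row 2: denom=6−1·1/8=47/8; d'=(-63−1·17/2)/(47/8)=-572/47
row 3: denom=8−2·16/47=344/47; d'=(-12−2·-572/47)/(344/47)=145/86
back: M3=145/86
back: M2=-572/47−16/47·145/86=-548/43
back: M1=17/2−1/8·-548/43=434/43
M: M0=0, M1=434/43, M2=-548/43, M3=145/86, M4=0
seg 0: a=-1, c=M0/2=0, d=(M1−M0)/(6·3)=217/387, b=Δ0−h0·(2M0+M1)/6=-823/129
seg 1: a=-5, c=M1/2=217/43, d=(M2−M1)/(6·1)=-491/129, b=Δ1−h1·(2M1+M2)/6=1130/129
seg 2: a=5, c=M2/2=-274/43, d=(M3−M2)/(6·2)=1241/1032, b=Δ2−h2·(2M2+M3)/6=959/129
seg 3: a=4, c=M3/2=145/172, d=(M4−M3)/(6·2)=-145/1032, b=Δ3−h3·(2M3+M4)/6=-935/258
t_q=5 → seg 2, τ=1; S=5+959/129·τ+-274/43·τ²+1241/1032·τ³=2499/344

  seg 0: a=-1 b=-823/129 c=0 d=217/387
  seg 1: a=-5 b=1130/129 c=217/43 d=-491/129
  seg 2: a=5 b=959/129 c=-274/43 d=1241/1032
  seg 3: a=4 b=-935/258 c=145/172 d=-145/1032
S(5) = 2499/344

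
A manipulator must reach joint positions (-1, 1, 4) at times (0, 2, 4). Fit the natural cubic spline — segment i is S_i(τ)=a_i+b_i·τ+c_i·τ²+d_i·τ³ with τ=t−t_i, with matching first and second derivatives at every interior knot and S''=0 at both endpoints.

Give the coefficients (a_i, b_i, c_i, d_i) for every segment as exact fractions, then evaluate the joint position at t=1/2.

Δ: Δ0=1, Δ1=3/2
row 1: diag=8, rhs=3; c'=1/4, d'=3/8
back: M1=3/8
M: M0=0, M1=3/8, M2=0
seg 0: a=-1, c=M0/2=0, d=(M1−M0)/(6·2)=1/32, b=Δ0−h0·(2M0+M1)/6=7/8
seg 1: a=1, c=M1/2=3/16, d=(M2−M1)/(6·2)=-1/32, b=Δ1−h1·(2M1+M2)/6=5/4
t_q=1/2 → seg 0, τ=1/2; S=-1+7/8·τ+0·τ²+1/32·τ³=-143/256

  seg 0: a=-1 b=7/8 c=0 d=1/32
  seg 1: a=1 b=5/4 c=3/16 d=-1/32
S(1/2) = -143/256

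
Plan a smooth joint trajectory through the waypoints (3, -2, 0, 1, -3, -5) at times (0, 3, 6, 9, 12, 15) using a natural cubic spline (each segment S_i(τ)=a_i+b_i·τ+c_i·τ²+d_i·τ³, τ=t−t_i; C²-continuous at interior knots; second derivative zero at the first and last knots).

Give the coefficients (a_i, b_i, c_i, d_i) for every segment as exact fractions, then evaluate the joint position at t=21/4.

  seg 0: a=3 b=-130/57 c=0 d=35/513
  seg 1: a=-2 b=-25/57 c=35/57 d=-14/171
  seg 2: a=0 b=59/57 c=-7/57 d=-1/27
  seg 3: a=1 b=-40/57 c=-26/57 d=14/171
  seg 4: a=-3 b=-70/57 c=16/57 d=-16/513
S(21/4) = -493/608

Δ: Δ0=-5/3, Δ1=2/3, Δ2=1/3, Δ3=-4/3, Δ4=-2/3
row 1: diag=12, rhs=14; c'=1/4, d'=7/6
row 2: denom=12−3·1/4=45/4; d'=(-2−3·7/6)/(45/4)=-22/45
row 3: denom=12−3·4/15=56/5; d'=(-10−3·-22/45)/(56/5)=-16/21
row 4: denom=12−3·15/56=627/56; d'=(4−3·-16/21)/(627/56)=32/57
back: M4=32/57
back: M3=-16/21−15/56·32/57=-52/57
back: M2=-22/45−4/15·-52/57=-14/57
back: M1=7/6−1/4·-14/57=70/57
M: M0=0, M1=70/57, M2=-14/57, M3=-52/57, M4=32/57, M5=0
seg 0: a=3, c=M0/2=0, d=(M1−M0)/(6·3)=35/513, b=Δ0−h0·(2M0+M1)/6=-130/57
seg 1: a=-2, c=M1/2=35/57, d=(M2−M1)/(6·3)=-14/171, b=Δ1−h1·(2M1+M2)/6=-25/57
seg 2: a=0, c=M2/2=-7/57, d=(M3−M2)/(6·3)=-1/27, b=Δ2−h2·(2M2+M3)/6=59/57
seg 3: a=1, c=M3/2=-26/57, d=(M4−M3)/(6·3)=14/171, b=Δ3−h3·(2M3+M4)/6=-40/57
seg 4: a=-3, c=M4/2=16/57, d=(M5−M4)/(6·3)=-16/513, b=Δ4−h4·(2M4+M5)/6=-70/57
t_q=21/4 → seg 1, τ=9/4; S=-2+-25/57·τ+35/57·τ²+-14/171·τ³=-493/608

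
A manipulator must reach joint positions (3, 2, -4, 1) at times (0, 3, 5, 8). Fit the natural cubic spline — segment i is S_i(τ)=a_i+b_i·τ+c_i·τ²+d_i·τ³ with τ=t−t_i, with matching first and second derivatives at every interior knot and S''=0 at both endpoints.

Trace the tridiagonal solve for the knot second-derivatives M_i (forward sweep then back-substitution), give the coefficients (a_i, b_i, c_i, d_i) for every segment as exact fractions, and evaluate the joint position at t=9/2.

  seg 0: a=3 b=19/24 c=0 d=-1/8
  seg 1: a=2 b=-31/12 c=-9/8 d=11/24
  seg 2: a=-4 b=-19/12 c=13/8 d=-13/72
S(9/2) = -183/64

Δ: Δ0=-1/3, Δ1=-3, Δ2=5/3
row 1: diag=10, rhs=-16; c'=1/5, d'=-8/5
row 2: denom=10−2·1/5=48/5; d'=(28−2·-8/5)/(48/5)=13/4
back: M2=13/4
back: M1=-8/5−1/5·13/4=-9/4
M: M0=0, M1=-9/4, M2=13/4, M3=0
seg 0: a=3, c=M0/2=0, d=(M1−M0)/(6·3)=-1/8, b=Δ0−h0·(2M0+M1)/6=19/24
seg 1: a=2, c=M1/2=-9/8, d=(M2−M1)/(6·2)=11/24, b=Δ1−h1·(2M1+M2)/6=-31/12
seg 2: a=-4, c=M2/2=13/8, d=(M3−M2)/(6·3)=-13/72, b=Δ2−h2·(2M2+M3)/6=-19/12
t_q=9/2 → seg 1, τ=3/2; S=2+-31/12·τ+-9/8·τ²+11/24·τ³=-183/64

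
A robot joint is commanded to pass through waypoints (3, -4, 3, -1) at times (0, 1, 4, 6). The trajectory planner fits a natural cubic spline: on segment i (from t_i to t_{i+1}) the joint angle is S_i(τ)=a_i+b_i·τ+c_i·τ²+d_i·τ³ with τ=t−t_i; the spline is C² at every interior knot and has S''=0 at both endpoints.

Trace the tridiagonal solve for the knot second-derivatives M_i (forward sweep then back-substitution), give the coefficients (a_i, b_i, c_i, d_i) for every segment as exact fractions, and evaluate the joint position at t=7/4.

Δ: Δ0=-7, Δ1=7/3, Δ2=-2
row 1: diag=8, rhs=56; c'=3/8, d'=7
row 2: denom=10−3·3/8=71/8; d'=(-26−3·7)/(71/8)=-376/71
back: M2=-376/71
back: M1=7−3/8·-376/71=638/71
M: M0=0, M1=638/71, M2=-376/71, M3=0
seg 0: a=3, c=M0/2=0, d=(M1−M0)/(6·1)=319/213, b=Δ0−h0·(2M0+M1)/6=-1810/213
seg 1: a=-4, c=M1/2=319/71, d=(M2−M1)/(6·3)=-169/213, b=Δ1−h1·(2M1+M2)/6=-853/213
seg 2: a=3, c=M2/2=-188/71, d=(M3−M2)/(6·2)=94/213, b=Δ2−h2·(2M2+M3)/6=326/213
t_q=7/4 → seg 1, τ=3/4; S=-4+-853/213·τ+319/71·τ²+-169/213·τ³=-21861/4544

  seg 0: a=3 b=-1810/213 c=0 d=319/213
  seg 1: a=-4 b=-853/213 c=319/71 d=-169/213
  seg 2: a=3 b=326/213 c=-188/71 d=94/213
S(7/4) = -21861/4544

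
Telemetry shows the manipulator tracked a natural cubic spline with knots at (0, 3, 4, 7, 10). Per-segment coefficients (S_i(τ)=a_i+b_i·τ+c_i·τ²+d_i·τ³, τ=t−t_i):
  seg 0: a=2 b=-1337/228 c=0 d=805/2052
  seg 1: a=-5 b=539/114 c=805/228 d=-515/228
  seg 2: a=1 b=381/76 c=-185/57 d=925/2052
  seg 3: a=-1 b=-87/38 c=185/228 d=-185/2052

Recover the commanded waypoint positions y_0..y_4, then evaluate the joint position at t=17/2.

y_0=2 y_1=-5 y_2=1 y_3=-1 y_4=-3
S(17/2) = -1771/608

y_0 = S_0(0) = a_0 = 2
y_1 = S_1(0) = a_1 = -5
y_2 = S_2(0) = a_2 = 1
y_3 = S_3(0) = a_3 = -1
y_4 = S_3(3) = -3
t_q=17/2 is in segment 3 (τ=3/2); S_3(τ)=-1771/608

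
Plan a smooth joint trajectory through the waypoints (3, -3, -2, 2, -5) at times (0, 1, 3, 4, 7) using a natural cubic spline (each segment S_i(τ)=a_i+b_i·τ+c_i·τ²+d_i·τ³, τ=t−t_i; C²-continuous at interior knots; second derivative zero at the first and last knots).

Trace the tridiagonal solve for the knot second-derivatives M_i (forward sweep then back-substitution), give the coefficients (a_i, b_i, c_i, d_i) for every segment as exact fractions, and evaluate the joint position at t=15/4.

Δ: Δ0=-6, Δ1=1/2, Δ2=4, Δ3=-7/3
row 1: diag=6, rhs=39; c'=1/3, d'=13/2
row 2: denom=6−2·1/3=16/3; d'=(21−2·13/2)/(16/3)=3/2
row 3: denom=8−1·3/16=125/16; d'=(-38−1·3/2)/(125/16)=-632/125
back: M3=-632/125
back: M2=3/2−3/16·-632/125=306/125
back: M1=13/2−1/3·306/125=1421/250
M: M0=0, M1=1421/250, M2=306/125, M3=-632/125, M4=0
seg 0: a=3, c=M0/2=0, d=(M1−M0)/(6·1)=1421/1500, b=Δ0−h0·(2M0+M1)/6=-10421/1500
seg 1: a=-3, c=M1/2=1421/500, d=(M2−M1)/(6·2)=-809/3000, b=Δ1−h1·(2M1+M2)/6=-3079/750
seg 2: a=-2, c=M2/2=153/125, d=(M3−M2)/(6·1)=-469/375, b=Δ2−h2·(2M2+M3)/6=302/75
seg 3: a=2, c=M3/2=-316/125, d=(M4−M3)/(6·3)=316/1125, b=Δ3−h3·(2M3+M4)/6=1021/375
t_q=15/4 → seg 2, τ=3/4; S=-2+302/75·τ+153/125·τ²+-469/375·τ³=9447/8000

  seg 0: a=3 b=-10421/1500 c=0 d=1421/1500
  seg 1: a=-3 b=-3079/750 c=1421/500 d=-809/3000
  seg 2: a=-2 b=302/75 c=153/125 d=-469/375
  seg 3: a=2 b=1021/375 c=-316/125 d=316/1125
S(15/4) = 9447/8000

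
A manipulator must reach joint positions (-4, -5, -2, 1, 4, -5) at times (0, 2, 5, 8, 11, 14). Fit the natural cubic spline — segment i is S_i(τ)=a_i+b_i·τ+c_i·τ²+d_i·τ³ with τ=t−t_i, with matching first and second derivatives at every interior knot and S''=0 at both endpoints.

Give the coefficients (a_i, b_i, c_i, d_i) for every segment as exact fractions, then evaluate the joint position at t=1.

Δ: Δ0=-1/2, Δ1=1, Δ2=1, Δ3=1, Δ4=-3
row 1: diag=10, rhs=9; c'=3/10, d'=9/10
row 2: denom=12−3·3/10=111/10; d'=(0−3·9/10)/(111/10)=-9/37
row 3: denom=12−3·10/37=414/37; d'=(0−3·-9/37)/(414/37)=3/46
row 4: denom=12−3·37/138=515/46; d'=(-24−3·3/46)/(515/46)=-1113/515
back: M4=-1113/515
back: M3=3/46−37/138·-1113/515=332/515
back: M2=-9/37−10/37·332/515=-43/103
back: M1=9/10−3/10·-43/103=528/515
M: M0=0, M1=528/515, M2=-43/103, M3=332/515, M4=-1113/515, M5=0
seg 0: a=-4, c=M0/2=0, d=(M1−M0)/(6·2)=44/515, b=Δ0−h0·(2M0+M1)/6=-867/1030
seg 1: a=-5, c=M1/2=264/515, d=(M2−M1)/(6·3)=-743/9270, b=Δ1−h1·(2M1+M2)/6=189/1030
seg 2: a=-2, c=M2/2=-43/206, d=(M3−M2)/(6·3)=547/9270, b=Δ2−h2·(2M2+M3)/6=564/515
seg 3: a=1, c=M3/2=166/515, d=(M4−M3)/(6·3)=-289/1854, b=Δ3−h3·(2M3+M4)/6=1479/1030
seg 4: a=4, c=M4/2=-1113/1030, d=(M5−M4)/(6·3)=371/3090, b=Δ4−h4·(2M4+M5)/6=-432/515
t_q=1 → seg 0, τ=1; S=-4+-867/1030·τ+0·τ²+44/515·τ³=-4899/1030

  seg 0: a=-4 b=-867/1030 c=0 d=44/515
  seg 1: a=-5 b=189/1030 c=264/515 d=-743/9270
  seg 2: a=-2 b=564/515 c=-43/206 d=547/9270
  seg 3: a=1 b=1479/1030 c=166/515 d=-289/1854
  seg 4: a=4 b=-432/515 c=-1113/1030 d=371/3090
S(1) = -4899/1030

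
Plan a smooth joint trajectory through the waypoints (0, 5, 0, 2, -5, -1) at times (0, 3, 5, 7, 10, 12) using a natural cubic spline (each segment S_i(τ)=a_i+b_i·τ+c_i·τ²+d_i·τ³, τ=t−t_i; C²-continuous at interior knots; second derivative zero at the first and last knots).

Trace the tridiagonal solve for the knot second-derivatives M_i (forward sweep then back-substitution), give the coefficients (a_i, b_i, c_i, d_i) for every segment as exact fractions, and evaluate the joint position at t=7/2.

Δ: Δ0=5/3, Δ1=-5/2, Δ2=1, Δ3=-7/3, Δ4=2
row 1: diag=10, rhs=-25; c'=1/5, d'=-5/2
row 2: denom=8−2·1/5=38/5; d'=(21−2·-5/2)/(38/5)=65/19
row 3: denom=10−2·5/19=180/19; d'=(-20−2·65/19)/(180/19)=-17/6
row 4: denom=10−3·19/60=181/20; d'=(26−3·-17/6)/(181/20)=690/181
back: M4=690/181
back: M3=-17/6−19/60·690/181=-2194/543
back: M2=65/19−5/19·-2194/543=2435/543
back: M1=-5/2−1/5·2435/543=-3689/1086
M: M0=0, M1=-3689/1086, M2=2435/543, M3=-2194/543, M4=690/181, M5=0
seg 0: a=0, c=M0/2=0, d=(M1−M0)/(6·3)=-3689/19548, b=Δ0−h0·(2M0+M1)/6=7309/2172
seg 1: a=5, c=M1/2=-3689/2172, d=(M2−M1)/(6·2)=951/1448, b=Δ1−h1·(2M1+M2)/6=-1879/1086
seg 2: a=0, c=M2/2=2435/1086, d=(M3−M2)/(6·2)=-1543/2172, b=Δ2−h2·(2M2+M3)/6=-349/543
seg 3: a=2, c=M3/2=-1097/543, d=(M4−M3)/(6·3)=2132/4887, b=Δ3−h3·(2M3+M4)/6=-36/181
seg 4: a=-5, c=M4/2=345/181, d=(M5−M4)/(6·2)=-115/362, b=Δ4−h4·(2M4+M5)/6=-98/181
t_q=7/2 → seg 1, τ=1/2; S=5+-1879/1086·τ+-3689/2172·τ²+951/1448·τ³=43931/11584

  seg 0: a=0 b=7309/2172 c=0 d=-3689/19548
  seg 1: a=5 b=-1879/1086 c=-3689/2172 d=951/1448
  seg 2: a=0 b=-349/543 c=2435/1086 d=-1543/2172
  seg 3: a=2 b=-36/181 c=-1097/543 d=2132/4887
  seg 4: a=-5 b=-98/181 c=345/181 d=-115/362
S(7/2) = 43931/11584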